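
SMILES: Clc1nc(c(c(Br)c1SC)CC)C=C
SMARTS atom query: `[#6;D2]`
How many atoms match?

2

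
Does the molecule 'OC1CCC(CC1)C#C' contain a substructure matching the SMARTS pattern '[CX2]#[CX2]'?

Yes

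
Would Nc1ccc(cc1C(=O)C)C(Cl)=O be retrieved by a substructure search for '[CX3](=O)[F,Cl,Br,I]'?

Yes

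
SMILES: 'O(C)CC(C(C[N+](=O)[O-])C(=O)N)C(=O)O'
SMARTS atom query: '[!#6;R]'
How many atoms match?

0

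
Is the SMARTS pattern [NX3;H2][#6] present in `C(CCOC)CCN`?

The pattern [NX3;H2][#6] describes a trivalent nitrogen with two H attached to carbon — a primary amine.
The molecule carries a primary amino group (-NH2), whose atoms satisfy every constraint of the query, so the pattern matches.

Yes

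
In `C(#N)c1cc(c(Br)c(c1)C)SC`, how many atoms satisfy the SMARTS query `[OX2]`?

0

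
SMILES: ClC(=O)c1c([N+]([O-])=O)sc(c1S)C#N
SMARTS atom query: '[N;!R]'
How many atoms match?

The query [N;!R] means: aliphatic nitrogen not in a ring.
Check the 14 heavy atoms by environment: 1× s (aromatic, in 5-ring) → no; 4× c (aromatic, in 5-ring) → no; 1× N (charge +1, acyclic) → match; 1× O (charge -1, acyclic) → no; 2× O (acyclic) → no; 2× C (acyclic) → no; 1× N (acyclic) → match; 1× S (acyclic) → no; 1× Cl (acyclic) → no.
Summing the matching environments: 1 + 1 = 2 matching atoms.

2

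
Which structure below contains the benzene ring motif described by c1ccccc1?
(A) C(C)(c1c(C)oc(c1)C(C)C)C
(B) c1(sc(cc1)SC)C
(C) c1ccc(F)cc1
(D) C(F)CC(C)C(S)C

C

c1ccccc1 describes six aromatic carbons in a ring (a benzene ring).
(A) has a methyl group (-CH3) but no six-membered all-carbon aromatic ring is present.
(B) has a methyl group (-CH3) but no six-membered all-carbon aromatic ring is present.
(C) contains the required atom environment, so the pattern matches.
(D) has a methyl group (-CH3) but no six-membered all-carbon aromatic ring is present.
So the answer is (C).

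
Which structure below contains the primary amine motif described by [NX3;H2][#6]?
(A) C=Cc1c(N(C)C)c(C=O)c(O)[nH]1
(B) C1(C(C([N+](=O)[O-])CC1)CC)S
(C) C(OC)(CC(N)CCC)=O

[NX3;H2][#6] describes a trivalent nitrogen with two H attached to carbon (a primary amine).
(A) has a dimethylamino group (-N(CH3)2) but the nitrogen has H0, not H2.
(B) has a nitro group (-[N+](=O)[O-]) but the nitrogen is [N+] with no H, not NX3H2.
(C) contains a primary amino group (-NH2), which satisfies every atom and bond constraint.
So the answer is (C).

C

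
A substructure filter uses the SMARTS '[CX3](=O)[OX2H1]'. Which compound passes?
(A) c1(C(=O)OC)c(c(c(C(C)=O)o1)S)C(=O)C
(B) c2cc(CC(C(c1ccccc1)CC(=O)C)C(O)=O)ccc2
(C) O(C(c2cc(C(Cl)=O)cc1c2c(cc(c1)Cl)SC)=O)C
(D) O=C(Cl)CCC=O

[CX3](=O)[OX2H1] describes an sp2 carbon double-bonded to O and single-bonded to an -OH oxygen (a carboxylic acid).
(A) has a methyl-ester group (-C(=O)OCH3) but the singly-bonded O has no H (OX2H0, not OX2H1).
(B) contains a carboxylic acid group (-C(=O)OH), which satisfies every atom and bond constraint.
(C) has a methyl-ester group (-C(=O)OCH3) but the singly-bonded O has no H (OX2H0, not OX2H1).
(D) has an acyl chloride (-C(=O)Cl) but the carbonyl is bonded to Cl, not to an -OH oxygen.
So the answer is (B).

B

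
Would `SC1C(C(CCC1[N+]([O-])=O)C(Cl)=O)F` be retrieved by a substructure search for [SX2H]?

The pattern [SX2H] describes an aliphatic sulfur with two connections, one being H — a thiol.
The molecule carries a thiol (-SH), whose atoms satisfy every constraint of the query, so the pattern matches.

Yes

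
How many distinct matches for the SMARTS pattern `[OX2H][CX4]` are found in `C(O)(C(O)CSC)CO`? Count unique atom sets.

3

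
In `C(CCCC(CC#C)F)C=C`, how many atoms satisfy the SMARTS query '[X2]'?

The query [X2] means: any atom with exactly two total connections (bonds + H).
Check the 11 heavy atoms by environment: 6× C (X4) → no; 1× F (X1) → no; 2× C (X3) → no; 2× C (X2) → match.
That gives 2 matching atoms.

2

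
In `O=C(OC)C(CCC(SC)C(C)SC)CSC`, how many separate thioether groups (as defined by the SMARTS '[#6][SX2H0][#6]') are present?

[#6][SX2H0][#6] is the SMARTS for a thioether: an aliphatic sulfur bridging two carbons with no H on the sulfur.
The molecule carries 3 separate instances of a methylthio ether (-SCH3) meeting every constraint; each maps to a distinct set of atoms, giving 3 matches.

3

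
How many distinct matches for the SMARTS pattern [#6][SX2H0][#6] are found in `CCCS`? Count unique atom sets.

0

[#6][SX2H0][#6] is the SMARTS for a thioether: an aliphatic sulfur bridging two carbons with no H on the sulfur.
The molecule has a thiol (-SH), but the sulfur has H1, not H0 bridging two carbons; nothing else fits, so there are 0 matches.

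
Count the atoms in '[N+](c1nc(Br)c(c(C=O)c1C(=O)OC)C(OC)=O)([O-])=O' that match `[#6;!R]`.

5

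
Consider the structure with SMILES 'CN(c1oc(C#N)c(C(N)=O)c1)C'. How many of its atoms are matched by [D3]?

5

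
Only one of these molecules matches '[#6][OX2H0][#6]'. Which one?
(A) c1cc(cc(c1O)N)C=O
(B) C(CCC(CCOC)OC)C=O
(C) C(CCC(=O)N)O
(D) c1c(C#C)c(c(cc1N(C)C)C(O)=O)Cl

B

[#6][OX2H0][#6] describes an aliphatic oxygen bridging two carbons with no H on the oxygen (an ether).
(A) has a hydroxyl group (-OH) but the oxygen has H1, not H0 bridging two carbons.
(B) contains a methoxy ether (-OCH3), which satisfies every atom and bond constraint.
(C) has a hydroxyl group (-OH) but the oxygen has H1, not H0 bridging two carbons.
(D) has a carboxylic acid group (-C(=O)OH) but the -OH oxygen has H1; the =O is OX1, not OX2.
So the answer is (B).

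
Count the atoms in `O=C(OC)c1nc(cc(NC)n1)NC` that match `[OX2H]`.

0

The query [OX2H] means: aliphatic oxygen with two connections, one of which is H — an -OH oxygen.
Check the 14 heavy atoms by environment: 2× n (aromatic, H0, X2) → no; 3× c (aromatic, H0, X3) → no; 1× c (aromatic, H1, X3) → no; 2× N (H1, X3) → no; 3× C (H3, X4) → no; 1× C (H0, X3) → no; 1× O (H0, X1) → no; 1× O (H0, X2) → no.
No environment satisfies the query, so 0 matching atoms.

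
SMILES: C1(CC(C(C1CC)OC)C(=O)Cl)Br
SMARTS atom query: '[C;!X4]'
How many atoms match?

1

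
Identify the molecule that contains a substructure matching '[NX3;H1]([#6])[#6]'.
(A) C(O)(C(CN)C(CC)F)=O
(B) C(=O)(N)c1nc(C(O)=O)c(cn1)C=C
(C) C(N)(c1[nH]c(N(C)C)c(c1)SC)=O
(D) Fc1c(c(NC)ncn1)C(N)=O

D

[NX3;H1]([#6])[#6] describes a trivalent nitrogen with one H, bonded to two carbons (a secondary amine).
(A) has a primary amino group (-NH2) but the nitrogen has H2 and only one carbon neighbour.
(B) has a primary amide (-C(=O)NH2) but the -C(=O)NH2 nitrogen has H2, not H1.
(C) has a primary amide (-C(=O)NH2) but the -C(=O)NH2 nitrogen has H2, not H1.
(D) contains an N-methylamino group (-NHCH3), which satisfies every atom and bond constraint.
So the answer is (D).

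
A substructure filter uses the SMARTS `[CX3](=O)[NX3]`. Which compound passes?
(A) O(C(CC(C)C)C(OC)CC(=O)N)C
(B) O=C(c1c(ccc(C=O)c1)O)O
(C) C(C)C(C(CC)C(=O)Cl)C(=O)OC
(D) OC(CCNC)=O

[CX3](=O)[NX3] describes a carbonyl carbon bonded to a trivalent nitrogen (an amide).
(A) contains a primary amide (-C(=O)NH2), which satisfies every atom and bond constraint.
(B) has a carboxylic acid group (-C(=O)OH) but the carbonyl is bonded to O, not to an NX3 nitrogen.
(C) has a methyl-ester group (-C(=O)OCH3) but the carbonyl is bonded to O, not to an NX3 nitrogen.
(D) has a carboxylic acid group (-C(=O)OH) but the carbonyl is bonded to O, not to an NX3 nitrogen.
So the answer is (A).

A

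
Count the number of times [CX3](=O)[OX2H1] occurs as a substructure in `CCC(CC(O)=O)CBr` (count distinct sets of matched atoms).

[CX3](=O)[OX2H1] is the SMARTS for a carboxylic acid: an sp2 carbon double-bonded to O and single-bonded to an -OH oxygen.
Exactly one fragment in the molecule meets all constraints, giving 1 match.

1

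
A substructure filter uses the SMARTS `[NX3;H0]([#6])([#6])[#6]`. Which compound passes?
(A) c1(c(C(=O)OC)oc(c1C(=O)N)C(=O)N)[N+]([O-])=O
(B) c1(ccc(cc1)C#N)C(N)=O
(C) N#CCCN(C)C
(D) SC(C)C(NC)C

C

[NX3;H0]([#6])([#6])[#6] describes a trivalent nitrogen with no H, bonded to three carbons (a tertiary amine).
(A) has a primary amide (-C(=O)NH2) but the amide nitrogen has H2 and only one carbon neighbour.
(B) has a primary amide (-C(=O)NH2) but the amide nitrogen has H2 and only one carbon neighbour.
(C) contains a dimethylamino group (-N(CH3)2), which satisfies every atom and bond constraint.
(D) has an N-methylamino group (-NHCH3) but the nitrogen still has one H (H1), not H0.
So the answer is (C).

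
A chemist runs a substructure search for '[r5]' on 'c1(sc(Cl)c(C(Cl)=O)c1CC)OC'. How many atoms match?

5

The query [r5] means: r5 matches atoms in a five-membered ring.
Check the 13 heavy atoms by environment: 1× s (aromatic, in 5-ring) → match; 4× c (aromatic, in 5-ring) → match; 4× C (acyclic) → no; 2× O (acyclic) → no; 2× Cl (acyclic) → no.
Summing the matching environments: 1 + 4 = 5 matching atoms.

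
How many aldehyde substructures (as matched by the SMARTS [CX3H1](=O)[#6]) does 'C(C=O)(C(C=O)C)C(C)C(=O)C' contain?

2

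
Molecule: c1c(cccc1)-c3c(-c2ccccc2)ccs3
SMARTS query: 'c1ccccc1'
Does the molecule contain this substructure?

Yes

The pattern c1ccccc1 describes six aromatic carbons in a ring — a benzene ring.
The molecule carries a phenyl ring, whose atoms satisfy every constraint of the query, so the pattern matches.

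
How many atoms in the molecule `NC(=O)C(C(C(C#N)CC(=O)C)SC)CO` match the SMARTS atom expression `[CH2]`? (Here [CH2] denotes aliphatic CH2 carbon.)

The query [CH2] means: aliphatic carbon with exactly two hydrogens.
Check the 16 heavy atoms by environment: 2× C (H2) → match; 3× C (H1) → no; 3× C (H0) → no; 2× O (H0) → no; 1× N (H2) → no; 1× O (H1) → no; 2× C (H3) → no; 1× S (H0) → no; 1× N (H0) → no.
That gives 2 matching atoms.

2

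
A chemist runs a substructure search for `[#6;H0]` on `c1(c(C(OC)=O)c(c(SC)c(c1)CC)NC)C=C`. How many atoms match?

6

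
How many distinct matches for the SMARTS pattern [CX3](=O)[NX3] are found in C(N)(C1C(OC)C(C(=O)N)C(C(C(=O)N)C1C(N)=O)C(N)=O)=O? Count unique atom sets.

5

[CX3](=O)[NX3] is the SMARTS for an amide: a carbonyl carbon bonded to a trivalent nitrogen.
The molecule carries 5 separate instances of a primary amide (-C(=O)NH2) meeting every constraint; each maps to a distinct set of atoms, giving 5 matches.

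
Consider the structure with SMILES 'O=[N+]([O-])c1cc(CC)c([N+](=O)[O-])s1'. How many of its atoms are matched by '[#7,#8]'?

6

The query [#7,#8] means: nitrogen or oxygen (comma = OR).
Check the 13 heavy atoms by environment: 1× s (aromatic) → no; 4× c (aromatic) → no; 2× N (charge +1) → match; 2× O (charge -1) → match; 2× O → match; 2× C → no.
Summing the matching environments: 2 + 2 + 2 = 6 matching atoms.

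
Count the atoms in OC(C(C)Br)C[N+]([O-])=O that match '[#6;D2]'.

1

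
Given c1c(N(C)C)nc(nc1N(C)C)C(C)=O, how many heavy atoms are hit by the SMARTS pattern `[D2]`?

3

The query [D2] means: atom with exactly two heavy-atom neighbours.
Check the 15 heavy atoms by environment: 2× n (aromatic, D2) → match; 3× c (aromatic, D3) → no; 1× c (aromatic, D2) → match; 2× N (D3) → no; 5× C (D1) → no; 1× C (D3) → no; 1× O (D1) → no.
Summing the matching environments: 2 + 1 = 3 matching atoms.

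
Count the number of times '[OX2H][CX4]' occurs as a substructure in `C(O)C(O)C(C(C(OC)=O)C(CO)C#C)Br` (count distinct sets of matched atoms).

[OX2H][CX4] is the SMARTS for an aliphatic alcohol: a hydroxyl oxygen bound to an sp3 (X4) carbon.
The molecule carries 3 separate instances of a hydroxyl group (-OH) meeting every constraint; each maps to a distinct set of atoms, giving 3 matches.

3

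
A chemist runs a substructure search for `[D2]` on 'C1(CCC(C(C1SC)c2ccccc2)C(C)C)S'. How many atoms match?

8

Check the 18 heavy atoms by environment: 5× C (D3) → no; 2× C (D2) → match; 1× c (aromatic, D3) → no; 5× c (aromatic, D2) → match; 1× S (D1) → no; 3× C (D1) → no; 1× S (D2) → match.
Summing the matching environments: 2 + 5 + 1 = 8 matching atoms.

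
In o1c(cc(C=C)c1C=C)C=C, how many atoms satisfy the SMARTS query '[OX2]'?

The query [OX2] means: aliphatic oxygen with two total connections — ether, hydroxyl, or ester single-bond O.
Check the 11 heavy atoms by environment: 1× o (aromatic, X2) → no; 4× c (aromatic, X3) → no; 6× C (X3) → no.
No environment satisfies the query, so 0 matching atoms.

0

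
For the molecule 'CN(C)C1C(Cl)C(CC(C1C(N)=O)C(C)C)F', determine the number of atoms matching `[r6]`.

The query [r6] means: r6 matches atoms in a six-membered ring.
Check the 17 heavy atoms by environment: 6× C (in 6-ring) → match; 1× Cl (acyclic) → no; 2× N (acyclic) → no; 6× C (acyclic) → no; 1× F (acyclic) → no; 1× O (acyclic) → no.
That gives 6 matching atoms.

6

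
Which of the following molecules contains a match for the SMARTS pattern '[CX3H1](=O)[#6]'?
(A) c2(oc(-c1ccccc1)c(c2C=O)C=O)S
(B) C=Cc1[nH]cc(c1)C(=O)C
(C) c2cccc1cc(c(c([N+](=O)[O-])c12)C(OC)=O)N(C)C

[CX3H1](=O)[#6] describes an sp2 carbon with one H, double-bonded to O and single-bonded to carbon (an aldehyde).
(A) contains an aldehyde (-CHO), which satisfies every atom and bond constraint.
(B) has an acetyl/ketone group (-C(=O)CH3) but the carbonyl carbon has H0 (two carbon neighbours), not H1.
(C) has a methyl-ester group (-C(=O)OCH3) but the carbonyl carbon has H0, not H1.
So the answer is (A).

A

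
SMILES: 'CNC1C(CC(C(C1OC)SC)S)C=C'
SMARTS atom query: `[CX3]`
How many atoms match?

The query [CX3] means: C with X3: aliphatic carbon with exactly 3 total connections.
Check the 15 heavy atoms by environment: 9× C (X4) → no; 1× N (X3) → no; 1× O (X2) → no; 2× S (X2) → no; 2× C (X3) → match.
That gives 2 matching atoms.

2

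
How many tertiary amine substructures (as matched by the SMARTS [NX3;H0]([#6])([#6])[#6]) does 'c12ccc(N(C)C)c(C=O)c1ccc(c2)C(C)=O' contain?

1

[NX3;H0]([#6])([#6])[#6] is the SMARTS for a tertiary amine: a trivalent nitrogen with no H, bonded to three carbons.
Exactly one fragment in the molecule meets all constraints, giving 1 match.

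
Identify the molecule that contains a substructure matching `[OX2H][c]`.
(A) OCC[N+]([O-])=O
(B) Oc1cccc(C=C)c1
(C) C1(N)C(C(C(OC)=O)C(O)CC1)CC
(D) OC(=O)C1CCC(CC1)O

[OX2H][c] describes a hydroxyl oxygen attached to an aromatic carbon (a phenol).
(A) has a hydroxyl group (-OH) but the -OH is on an aliphatic carbon, not an aromatic c.
(B) contains a hydroxyl group (-OH), which satisfies every atom and bond constraint.
(C) has a hydroxyl group (-OH) but the -OH is on an aliphatic carbon, not an aromatic c.
(D) has a hydroxyl group (-OH) but the -OH is on an aliphatic carbon, not an aromatic c.
So the answer is (B).

B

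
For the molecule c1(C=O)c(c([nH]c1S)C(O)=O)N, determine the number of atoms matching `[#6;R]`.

The query [#6;R] means: carbon that is part of a ring.
Check the 12 heavy atoms by environment: 1× n (aromatic, in 5-ring) → no; 4× c (aromatic, in 5-ring) → match; 2× C (acyclic) → no; 3× O (acyclic) → no; 1× N (acyclic) → no; 1× S (acyclic) → no.
That gives 4 matching atoms.

4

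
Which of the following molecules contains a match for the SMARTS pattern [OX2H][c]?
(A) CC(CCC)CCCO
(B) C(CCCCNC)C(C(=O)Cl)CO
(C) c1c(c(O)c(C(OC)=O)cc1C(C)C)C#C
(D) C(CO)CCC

[OX2H][c] describes a hydroxyl oxygen attached to an aromatic carbon (a phenol).
(A) has a hydroxyl group (-OH) but the -OH is on an aliphatic carbon, not an aromatic c.
(B) has a hydroxyl group (-OH) but the -OH is on an aliphatic carbon, not an aromatic c.
(C) contains a hydroxyl group (-OH), which satisfies every atom and bond constraint.
(D) has a hydroxyl group (-OH) but the -OH is on an aliphatic carbon, not an aromatic c.
So the answer is (C).

C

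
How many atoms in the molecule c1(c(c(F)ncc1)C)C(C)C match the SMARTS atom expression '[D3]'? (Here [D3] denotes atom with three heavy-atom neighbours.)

4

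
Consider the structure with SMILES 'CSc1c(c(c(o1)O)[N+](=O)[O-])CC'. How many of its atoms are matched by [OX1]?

The query [OX1] means: aliphatic oxygen with one total connection — typically a carbonyl =O or an oxide.
Check the 13 heavy atoms by environment: 1× o (aromatic, X2) → no; 4× c (aromatic, X3) → no; 1× S (X2) → no; 3× C (X4) → no; 1× N (charge +1, X3) → no; 1× O (charge -1, X1) → match; 1× O (X1) → match; 1× O (X2) → no.
Summing the matching environments: 1 + 1 = 2 matching atoms.

2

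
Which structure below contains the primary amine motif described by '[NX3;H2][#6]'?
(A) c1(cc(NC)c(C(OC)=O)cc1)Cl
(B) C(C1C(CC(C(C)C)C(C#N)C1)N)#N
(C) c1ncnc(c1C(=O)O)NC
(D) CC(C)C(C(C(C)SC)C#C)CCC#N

B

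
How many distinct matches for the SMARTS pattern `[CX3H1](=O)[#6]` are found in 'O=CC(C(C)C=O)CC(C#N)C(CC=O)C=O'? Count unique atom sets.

[CX3H1](=O)[#6] is the SMARTS for an aldehyde: an sp2 carbon with one H, double-bonded to O and single-bonded to carbon.
The molecule carries 4 separate instances of an aldehyde (-CHO) meeting every constraint; each maps to a distinct set of atoms, giving 4 matches.

4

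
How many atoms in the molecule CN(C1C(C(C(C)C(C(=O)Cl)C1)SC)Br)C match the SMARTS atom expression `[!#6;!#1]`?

5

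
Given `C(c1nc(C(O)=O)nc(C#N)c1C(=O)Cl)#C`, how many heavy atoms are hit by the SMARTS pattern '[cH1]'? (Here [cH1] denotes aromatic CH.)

The query [cH1] means: aromatic carbon bearing exactly one hydrogen.
Check the 16 heavy atoms by environment: 2× n (aromatic, H0) → no; 4× c (aromatic, H0) → no; 4× C (H0) → no; 1× N (H0) → no; 2× O (H0) → no; 1× Cl (H0) → no; 1× C (H1) → no; 1× O (H1) → no.
No environment satisfies the query, so 0 matching atoms.

0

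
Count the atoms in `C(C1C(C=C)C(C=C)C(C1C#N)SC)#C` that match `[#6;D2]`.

4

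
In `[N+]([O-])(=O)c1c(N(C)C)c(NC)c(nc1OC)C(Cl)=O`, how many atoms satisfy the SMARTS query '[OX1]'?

3

Check the 19 heavy atoms by environment: 1× n (aromatic, X2) → no; 5× c (aromatic, X3) → no; 1× N (charge +1, X3) → no; 1× O (charge -1, X1) → match; 2× O (X1) → match; 2× N (X3) → no; 4× C (X4) → no; 1× C (X3) → no; 1× Cl (X1) → no; 1× O (X2) → no.
Summing the matching environments: 1 + 2 = 3 matching atoms.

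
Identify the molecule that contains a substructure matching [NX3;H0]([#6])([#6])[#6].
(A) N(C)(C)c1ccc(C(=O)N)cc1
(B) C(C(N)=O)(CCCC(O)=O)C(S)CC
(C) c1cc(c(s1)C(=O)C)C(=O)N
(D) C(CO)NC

A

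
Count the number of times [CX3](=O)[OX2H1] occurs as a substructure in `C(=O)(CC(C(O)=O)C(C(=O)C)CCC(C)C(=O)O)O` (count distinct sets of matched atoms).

[CX3](=O)[OX2H1] is the SMARTS for a carboxylic acid: an sp2 carbon double-bonded to O and single-bonded to an -OH oxygen.
The molecule carries 3 separate instances of a carboxylic acid group (-C(=O)OH) meeting every constraint; each maps to a distinct set of atoms, giving 3 matches.

3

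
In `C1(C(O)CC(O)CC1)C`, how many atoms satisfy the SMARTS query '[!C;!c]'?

The query [!C;!c] means: neither aliphatic nor aromatic carbon — same as [!#6].
Check the 9 heavy atoms by environment: 7× C → no; 2× O → match.
That gives 2 matching atoms.

2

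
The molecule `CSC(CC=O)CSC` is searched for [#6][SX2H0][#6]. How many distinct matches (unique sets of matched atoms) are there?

2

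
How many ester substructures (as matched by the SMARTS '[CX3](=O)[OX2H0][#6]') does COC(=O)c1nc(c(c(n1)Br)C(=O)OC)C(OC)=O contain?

3

[CX3](=O)[OX2H0][#6] is the SMARTS for an ester: a carbonyl carbon bonded to an oxygen that is itself bonded to carbon (no H on that O).
The molecule carries 3 separate instances of a methyl-ester group (-C(=O)OCH3) meeting every constraint; each maps to a distinct set of atoms, giving 3 matches.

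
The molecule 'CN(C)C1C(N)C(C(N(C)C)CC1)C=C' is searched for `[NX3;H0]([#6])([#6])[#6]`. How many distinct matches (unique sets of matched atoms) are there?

2

[NX3;H0]([#6])([#6])[#6] is the SMARTS for a tertiary amine: a trivalent nitrogen with no H, bonded to three carbons.
The molecule carries 2 separate instances of a dimethylamino group (-N(CH3)2) meeting every constraint; each maps to a distinct set of atoms, giving 2 matches.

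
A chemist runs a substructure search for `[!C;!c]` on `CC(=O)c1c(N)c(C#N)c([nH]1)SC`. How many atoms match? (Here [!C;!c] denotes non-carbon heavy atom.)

Check the 13 heavy atoms by environment: 1× n (aromatic) → match; 4× c (aromatic) → no; 4× C → no; 2× N → match; 1× O → match; 1× S → match.
Summing the matching environments: 1 + 2 + 1 + 1 = 5 matching atoms.

5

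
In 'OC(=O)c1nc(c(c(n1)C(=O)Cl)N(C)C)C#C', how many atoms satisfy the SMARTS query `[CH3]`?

2

The query [CH3] means: aliphatic carbon with exactly three hydrogens.
Check the 17 heavy atoms by environment: 2× n (aromatic, H0) → no; 4× c (aromatic, H0) → no; 3× C (H0) → no; 2× O (H0) → no; 1× Cl (H0) → no; 1× C (H1) → no; 1× N (H0) → no; 2× C (H3) → match; 1× O (H1) → no.
That gives 2 matching atoms.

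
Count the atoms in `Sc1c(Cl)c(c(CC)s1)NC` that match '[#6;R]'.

4

The query [#6;R] means: carbon that is part of a ring.
Check the 11 heavy atoms by environment: 1× s (aromatic, in 5-ring) → no; 4× c (aromatic, in 5-ring) → match; 1× Cl (acyclic) → no; 1× S (acyclic) → no; 3× C (acyclic) → no; 1× N (acyclic) → no.
That gives 4 matching atoms.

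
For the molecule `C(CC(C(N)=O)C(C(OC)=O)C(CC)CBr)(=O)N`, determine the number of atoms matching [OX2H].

0

The query [OX2H] means: aliphatic oxygen with two connections, one of which is H — an -OH oxygen.
Check the 18 heavy atoms by environment: 3× C (H2, X4) → no; 3× C (H1, X4) → no; 2× C (H3, X4) → no; 3× C (H0, X3) → no; 3× O (H0, X1) → no; 2× N (H2, X3) → no; 1× Br (H0, X1) → no; 1× O (H0, X2) → no.
No environment satisfies the query, so 0 matching atoms.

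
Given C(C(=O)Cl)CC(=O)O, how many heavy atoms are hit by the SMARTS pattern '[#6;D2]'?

2

The query [#6;D2] means: any carbon bonded to exactly two heavy atoms.
Check the 8 heavy atoms by environment: 2× C (D2) → match; 2× C (D3) → no; 3× O (D1) → no; 1× Cl (D1) → no.
That gives 2 matching atoms.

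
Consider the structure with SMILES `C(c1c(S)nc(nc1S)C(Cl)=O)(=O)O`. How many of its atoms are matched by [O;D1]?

3

The query [O;D1] means: aliphatic oxygen bonded to exactly one heavy atom.
Check the 14 heavy atoms by environment: 2× n (aromatic, D2) → no; 4× c (aromatic, D3) → no; 2× C (D3) → no; 3× O (D1) → match; 1× Cl (D1) → no; 2× S (D1) → no.
That gives 3 matching atoms.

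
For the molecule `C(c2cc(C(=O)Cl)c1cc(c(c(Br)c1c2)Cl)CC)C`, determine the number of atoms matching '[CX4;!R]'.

4

The query [CX4;!R] means: aliphatic carbon with four total connections, not in a ring.
Check the 19 heavy atoms by environment: 10× c (aromatic, X3, in 6-ring) → no; 4× C (X4, acyclic) → match; 1× Br (X1, acyclic) → no; 2× Cl (X1, acyclic) → no; 1× C (X3, acyclic) → no; 1× O (X1, acyclic) → no.
That gives 4 matching atoms.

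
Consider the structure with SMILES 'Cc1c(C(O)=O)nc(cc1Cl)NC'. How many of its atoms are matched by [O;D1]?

2

Check the 13 heavy atoms by environment: 1× n (aromatic, D2) → no; 4× c (aromatic, D3) → no; 1× c (aromatic, D2) → no; 1× Cl (D1) → no; 1× C (D3) → no; 2× O (D1) → match; 2× C (D1) → no; 1× N (D2) → no.
That gives 2 matching atoms.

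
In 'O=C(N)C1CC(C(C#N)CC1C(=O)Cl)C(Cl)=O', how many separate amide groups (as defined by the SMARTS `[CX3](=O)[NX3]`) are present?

1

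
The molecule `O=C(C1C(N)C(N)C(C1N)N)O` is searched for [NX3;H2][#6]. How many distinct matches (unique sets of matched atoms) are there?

[NX3;H2][#6] is the SMARTS for a primary amine: a trivalent nitrogen with two H attached to carbon.
The molecule carries 4 separate instances of a primary amino group (-NH2) meeting every constraint; each maps to a distinct set of atoms, giving 4 matches.

4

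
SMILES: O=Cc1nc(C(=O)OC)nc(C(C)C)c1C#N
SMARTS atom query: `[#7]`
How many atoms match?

3

Check the 17 heavy atoms by environment: 2× n (aromatic) → match; 4× c (aromatic) → no; 7× C → no; 1× N → match; 3× O → no.
Summing the matching environments: 2 + 1 = 3 matching atoms.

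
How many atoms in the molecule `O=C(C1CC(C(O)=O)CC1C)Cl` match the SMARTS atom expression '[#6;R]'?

5

Check the 12 heavy atoms by environment: 5× C (in 5-ring) → match; 3× C (acyclic) → no; 3× O (acyclic) → no; 1× Cl (acyclic) → no.
That gives 5 matching atoms.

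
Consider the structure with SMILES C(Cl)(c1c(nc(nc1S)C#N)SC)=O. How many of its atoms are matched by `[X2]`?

5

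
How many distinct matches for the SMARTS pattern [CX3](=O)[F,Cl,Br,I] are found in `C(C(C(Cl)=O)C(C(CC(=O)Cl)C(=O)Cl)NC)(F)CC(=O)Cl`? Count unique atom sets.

4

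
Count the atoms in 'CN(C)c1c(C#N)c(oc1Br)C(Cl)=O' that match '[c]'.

Check the 14 heavy atoms by environment: 1× o (aromatic) → no; 4× c (aromatic) → match; 4× C → no; 1× O → no; 1× Cl → no; 2× N → no; 1× Br → no.
That gives 4 matching atoms.

4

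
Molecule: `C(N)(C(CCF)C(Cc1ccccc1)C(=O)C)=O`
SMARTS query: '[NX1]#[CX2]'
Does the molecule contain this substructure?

The pattern [NX1]#[CX2] describes a nitrogen triple-bonded to a two-connected carbon — a nitrile.
The closest candidate here is a primary amide (-C(=O)NH2), but the nitrogen is NX3, not NX1. No other fragment satisfies the full query, so there is no match.

No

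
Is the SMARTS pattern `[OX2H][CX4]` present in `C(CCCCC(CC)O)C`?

The pattern [OX2H][CX4] describes a hydroxyl oxygen bound to an sp3 (X4) carbon — an aliphatic alcohol.
The molecule carries a hydroxyl group (-OH), whose atoms satisfy every constraint of the query, so the pattern matches.

Yes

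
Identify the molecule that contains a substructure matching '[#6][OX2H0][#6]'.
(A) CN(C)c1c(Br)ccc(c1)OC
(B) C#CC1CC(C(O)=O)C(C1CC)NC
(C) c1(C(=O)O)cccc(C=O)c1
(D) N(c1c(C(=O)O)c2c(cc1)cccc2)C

A

[#6][OX2H0][#6] describes an aliphatic oxygen bridging two carbons with no H on the oxygen (an ether).
(A) contains a methoxy ether (-OCH3), which satisfies every atom and bond constraint.
(B) has a carboxylic acid group (-C(=O)OH) but the -OH oxygen has H1; the =O is OX1, not OX2.
(C) has a carboxylic acid group (-C(=O)OH) but the -OH oxygen has H1; the =O is OX1, not OX2.
(D) has a carboxylic acid group (-C(=O)OH) but the -OH oxygen has H1; the =O is OX1, not OX2.
So the answer is (A).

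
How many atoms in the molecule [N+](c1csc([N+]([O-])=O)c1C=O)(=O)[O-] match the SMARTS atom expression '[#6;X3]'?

5

The query [#6;X3] means: any carbon (aromatic or not) with three total connections.
Check the 13 heavy atoms by environment: 1× s (aromatic, X2) → no; 4× c (aromatic, X3) → match; 1× C (X3) → match; 3× O (X1) → no; 2× N (charge +1, X3) → no; 2× O (charge -1, X1) → no.
Summing the matching environments: 4 + 1 = 5 matching atoms.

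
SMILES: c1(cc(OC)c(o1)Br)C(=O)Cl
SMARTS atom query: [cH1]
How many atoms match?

1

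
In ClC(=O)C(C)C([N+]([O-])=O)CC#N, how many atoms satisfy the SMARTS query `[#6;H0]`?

2

The query [#6;H0] means: any carbon with no attached hydrogen.
Check the 12 heavy atoms by environment: 1× C (H2) → no; 2× C (H1) → no; 1× C (H3) → no; 2× C (H0) → match; 1× N (H0) → no; 2× O (H0) → no; 1× Cl (H0) → no; 1× N (charge +1, H0) → no; 1× O (charge -1, H0) → no.
That gives 2 matching atoms.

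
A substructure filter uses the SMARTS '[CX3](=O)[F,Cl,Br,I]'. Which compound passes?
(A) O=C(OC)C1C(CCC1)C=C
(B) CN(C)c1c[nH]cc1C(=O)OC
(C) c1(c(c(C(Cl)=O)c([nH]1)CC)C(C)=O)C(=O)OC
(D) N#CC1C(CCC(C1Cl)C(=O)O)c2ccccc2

[CX3](=O)[F,Cl,Br,I] describes a carbonyl carbon bonded to a halogen (an acyl halide).
(A) has a methyl-ester group (-C(=O)OCH3) but the carbonyl is bonded to -O-C, not to a halogen.
(B) has a methyl-ester group (-C(=O)OCH3) but the carbonyl is bonded to -O-C, not to a halogen.
(C) contains an acyl chloride (-C(=O)Cl), which satisfies every atom and bond constraint.
(D) has a carboxylic acid group (-C(=O)OH) but the carbonyl is bonded to -OH, not to a halogen.
So the answer is (C).

C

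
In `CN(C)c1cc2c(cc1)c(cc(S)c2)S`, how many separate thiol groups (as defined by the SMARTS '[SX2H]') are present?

[SX2H] is the SMARTS for a thiol: an aliphatic sulfur with two connections, one being H.
The molecule carries 2 separate instances of a thiol (-SH) meeting every constraint; each maps to a distinct set of atoms, giving 2 matches.

2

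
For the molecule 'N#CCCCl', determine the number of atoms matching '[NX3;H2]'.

0

The query [NX3;H2] means: aliphatic N with 3 total connections, two of them H — an -NH2 nitrogen (amine or amide).
Check the 5 heavy atoms by environment: 2× C (H2, X4) → no; 1× Cl (H0, X1) → no; 1× C (H0, X2) → no; 1× N (H0, X1) → no.
No environment satisfies the query, so 0 matching atoms.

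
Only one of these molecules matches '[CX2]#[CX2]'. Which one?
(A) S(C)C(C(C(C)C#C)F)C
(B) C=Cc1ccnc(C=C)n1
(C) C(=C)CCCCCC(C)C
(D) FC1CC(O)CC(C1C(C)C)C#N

[CX2]#[CX2] describes a carbon-carbon triple bond (an alkyne).
(A) contains an ethynyl group (-C#CH), which satisfies every atom and bond constraint.
(B) has a vinyl group (-CH=CH2) but the C=C is a double bond; both carbons are CX3, not CX2.
(C) has a vinyl group (-CH=CH2) but the C=C is a double bond; both carbons are CX3, not CX2.
(D) has a nitrile (-C#N) but the triple bond is C#N, not C#C.
So the answer is (A).

A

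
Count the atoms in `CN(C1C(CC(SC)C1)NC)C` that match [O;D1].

Check the 12 heavy atoms by environment: 2× C (D2) → no; 3× C (D3) → no; 1× N (D3) → no; 4× C (D1) → no; 1× N (D2) → no; 1× S (D2) → no.
No environment satisfies the query, so 0 matching atoms.

0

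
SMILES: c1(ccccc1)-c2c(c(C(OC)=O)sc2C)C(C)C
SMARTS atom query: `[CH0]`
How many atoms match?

The query [CH0] means: aliphatic carbon with no attached hydrogen.
Check the 19 heavy atoms by environment: 1× s (aromatic, H0) → no; 5× c (aromatic, H0) → no; 1× C (H1) → no; 4× C (H3) → no; 5× c (aromatic, H1) → no; 1× C (H0) → match; 2× O (H0) → no.
That gives 1 matching atom.

1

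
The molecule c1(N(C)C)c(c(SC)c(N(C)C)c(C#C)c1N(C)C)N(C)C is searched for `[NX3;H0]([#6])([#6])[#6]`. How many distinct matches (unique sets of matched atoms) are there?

4

[NX3;H0]([#6])([#6])[#6] is the SMARTS for a tertiary amine: a trivalent nitrogen with no H, bonded to three carbons.
The molecule carries 4 separate instances of a dimethylamino group (-N(CH3)2) meeting every constraint; each maps to a distinct set of atoms, giving 4 matches.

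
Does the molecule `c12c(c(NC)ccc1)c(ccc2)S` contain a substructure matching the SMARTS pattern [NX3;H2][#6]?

The pattern [NX3;H2][#6] describes a trivalent nitrogen with two H attached to carbon — a primary amine.
The closest candidate here is an N-methylamino group (-NHCH3), but the nitrogen bears two carbons and only one H (H1), not H2. No other fragment satisfies the full query, so there is no match.

No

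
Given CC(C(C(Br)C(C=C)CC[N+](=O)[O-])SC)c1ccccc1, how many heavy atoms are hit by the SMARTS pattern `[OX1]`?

2

The query [OX1] means: aliphatic oxygen with one total connection — typically a carbonyl =O or an oxide.
Check the 21 heavy atoms by environment: 8× C (X4) → no; 1× S (X2) → no; 2× C (X3) → no; 1× N (charge +1, X3) → no; 1× O (charge -1, X1) → match; 1× O (X1) → match; 6× c (aromatic, X3) → no; 1× Br (X1) → no.
Summing the matching environments: 1 + 1 = 2 matching atoms.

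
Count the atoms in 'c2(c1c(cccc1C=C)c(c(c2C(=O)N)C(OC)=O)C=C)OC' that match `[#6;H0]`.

9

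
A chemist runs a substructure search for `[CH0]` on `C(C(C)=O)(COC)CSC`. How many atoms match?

Check the 10 heavy atoms by environment: 2× C (H2) → no; 1× C (H1) → no; 1× C (H0) → match; 2× O (H0) → no; 3× C (H3) → no; 1× S (H0) → no.
That gives 1 matching atom.

1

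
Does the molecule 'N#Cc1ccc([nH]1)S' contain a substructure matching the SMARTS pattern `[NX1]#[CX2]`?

Yes

The pattern [NX1]#[CX2] describes a nitrogen triple-bonded to a two-connected carbon — a nitrile.
The molecule carries a nitrile (-C#N), whose atoms satisfy every constraint of the query, so the pattern matches.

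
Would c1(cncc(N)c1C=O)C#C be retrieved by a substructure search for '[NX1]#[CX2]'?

The pattern [NX1]#[CX2] describes a nitrogen triple-bonded to a two-connected carbon — a nitrile.
The closest candidate here is a primary amino group (-NH2), but the nitrogen is NX3 (three connections), not NX1 triple-bonded. No other fragment satisfies the full query, so there is no match.

No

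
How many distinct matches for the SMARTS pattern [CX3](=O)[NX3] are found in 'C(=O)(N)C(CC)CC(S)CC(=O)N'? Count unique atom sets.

2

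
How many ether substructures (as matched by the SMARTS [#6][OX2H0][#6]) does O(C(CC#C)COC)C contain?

[#6][OX2H0][#6] is the SMARTS for an ether: an aliphatic oxygen bridging two carbons with no H on the oxygen.
The molecule carries 2 separate instances of a methoxy ether (-OCH3) meeting every constraint; each maps to a distinct set of atoms, giving 2 matches.

2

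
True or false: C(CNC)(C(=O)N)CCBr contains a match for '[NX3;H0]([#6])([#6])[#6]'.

The pattern [NX3;H0]([#6])([#6])[#6] describes a trivalent nitrogen with no H, bonded to three carbons — a tertiary amine.
The closest candidate here is an N-methylamino group (-NHCH3), but the nitrogen still has one H (H1), not H0. No other fragment satisfies the full query, so there is no match.

False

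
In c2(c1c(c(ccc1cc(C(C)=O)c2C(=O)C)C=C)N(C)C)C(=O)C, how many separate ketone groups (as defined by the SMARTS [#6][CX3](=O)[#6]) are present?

3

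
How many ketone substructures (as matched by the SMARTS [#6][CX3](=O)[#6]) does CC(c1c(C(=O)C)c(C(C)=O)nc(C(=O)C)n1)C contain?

[#6][CX3](=O)[#6] is the SMARTS for a ketone: a carbonyl carbon (no H) flanked by two carbons.
The molecule carries 3 separate instances of an acetyl/ketone group (-C(=O)CH3) meeting every constraint; each maps to a distinct set of atoms, giving 3 matches.

3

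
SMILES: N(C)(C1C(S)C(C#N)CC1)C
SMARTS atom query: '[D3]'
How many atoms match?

4

The query [D3] means: atom with exactly three heavy-atom neighbours.
Check the 11 heavy atoms by environment: 3× C (D3) → match; 3× C (D2) → no; 1× S (D1) → no; 1× N (D1) → no; 1× N (D3) → match; 2× C (D1) → no.
Summing the matching environments: 3 + 1 = 4 matching atoms.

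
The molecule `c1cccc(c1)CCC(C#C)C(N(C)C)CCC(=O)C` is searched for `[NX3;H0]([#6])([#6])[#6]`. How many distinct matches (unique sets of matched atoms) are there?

1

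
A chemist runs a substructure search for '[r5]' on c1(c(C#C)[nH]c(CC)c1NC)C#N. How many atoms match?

Check the 13 heavy atoms by environment: 1× n (aromatic, in 5-ring) → match; 4× c (aromatic, in 5-ring) → match; 6× C (acyclic) → no; 2× N (acyclic) → no.
Summing the matching environments: 1 + 4 = 5 matching atoms.

5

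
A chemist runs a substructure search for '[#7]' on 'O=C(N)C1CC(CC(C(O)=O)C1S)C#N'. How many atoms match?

2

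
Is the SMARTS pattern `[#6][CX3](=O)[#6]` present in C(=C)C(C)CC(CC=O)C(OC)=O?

The pattern [#6][CX3](=O)[#6] describes a carbonyl carbon (no H) flanked by two carbons — a ketone.
The closest candidate here is a methyl-ester group (-C(=O)OCH3), but one neighbour of the carbonyl carbon is O, not C. No other fragment satisfies the full query, so there is no match.

No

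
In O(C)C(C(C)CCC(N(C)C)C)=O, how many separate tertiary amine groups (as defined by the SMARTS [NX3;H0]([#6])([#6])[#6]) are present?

1

[NX3;H0]([#6])([#6])[#6] is the SMARTS for a tertiary amine: a trivalent nitrogen with no H, bonded to three carbons.
Exactly one fragment in the molecule meets all constraints, giving 1 match.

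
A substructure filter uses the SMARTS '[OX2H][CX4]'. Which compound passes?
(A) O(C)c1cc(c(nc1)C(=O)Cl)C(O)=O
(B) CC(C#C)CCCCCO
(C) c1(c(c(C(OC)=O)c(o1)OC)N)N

B

[OX2H][CX4] describes a hydroxyl oxygen bound to an sp3 (X4) carbon (an aliphatic alcohol).
(A) has a carboxylic acid group (-C(=O)OH) but the -OH is on a CX3 carbonyl carbon, not a CX4 carbon.
(B) contains a hydroxyl group (-OH), which satisfies every atom and bond constraint.
(C) has a methoxy ether (-OCH3) but the oxygen has H0 (ether), not H1.
So the answer is (B).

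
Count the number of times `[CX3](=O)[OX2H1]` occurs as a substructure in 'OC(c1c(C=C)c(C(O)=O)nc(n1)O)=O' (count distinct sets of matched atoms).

2

[CX3](=O)[OX2H1] is the SMARTS for a carboxylic acid: an sp2 carbon double-bonded to O and single-bonded to an -OH oxygen.
The molecule carries 2 separate instances of a carboxylic acid group (-C(=O)OH) meeting every constraint; each maps to a distinct set of atoms, giving 2 matches.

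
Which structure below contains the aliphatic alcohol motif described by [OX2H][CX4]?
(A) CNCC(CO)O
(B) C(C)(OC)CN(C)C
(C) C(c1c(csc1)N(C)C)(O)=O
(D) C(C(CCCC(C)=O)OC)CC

[OX2H][CX4] describes a hydroxyl oxygen bound to an sp3 (X4) carbon (an aliphatic alcohol).
(A) contains a hydroxyl group (-OH), which satisfies every atom and bond constraint.
(B) has a methoxy ether (-OCH3) but the oxygen has H0 (ether), not H1.
(C) has a carboxylic acid group (-C(=O)OH) but the -OH is on a CX3 carbonyl carbon, not a CX4 carbon.
(D) has a methoxy ether (-OCH3) but the oxygen has H0 (ether), not H1.
So the answer is (A).

A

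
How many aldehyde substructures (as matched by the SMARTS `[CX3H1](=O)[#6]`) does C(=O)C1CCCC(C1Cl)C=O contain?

[CX3H1](=O)[#6] is the SMARTS for an aldehyde: an sp2 carbon with one H, double-bonded to O and single-bonded to carbon.
The molecule carries 2 separate instances of an aldehyde (-CHO) meeting every constraint; each maps to a distinct set of atoms, giving 2 matches.

2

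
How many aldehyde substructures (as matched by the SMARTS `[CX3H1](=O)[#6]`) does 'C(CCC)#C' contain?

0

[CX3H1](=O)[#6] is the SMARTS for an aldehyde: an sp2 carbon with one H, double-bonded to O and single-bonded to carbon.
No fragment in the molecule satisfies every constraint, giving 0 matches.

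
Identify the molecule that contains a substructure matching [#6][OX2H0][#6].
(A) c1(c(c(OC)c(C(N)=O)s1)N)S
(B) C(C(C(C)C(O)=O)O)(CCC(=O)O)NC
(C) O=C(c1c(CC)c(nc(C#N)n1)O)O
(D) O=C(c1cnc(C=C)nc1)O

[#6][OX2H0][#6] describes an aliphatic oxygen bridging two carbons with no H on the oxygen (an ether).
(A) contains a methoxy ether (-OCH3), which satisfies every atom and bond constraint.
(B) has a carboxylic acid group (-C(=O)OH) but the -OH oxygen has H1; the =O is OX1, not OX2.
(C) has a hydroxyl group (-OH) but the oxygen has H1, not H0 bridging two carbons.
(D) has a carboxylic acid group (-C(=O)OH) but the -OH oxygen has H1; the =O is OX1, not OX2.
So the answer is (A).

A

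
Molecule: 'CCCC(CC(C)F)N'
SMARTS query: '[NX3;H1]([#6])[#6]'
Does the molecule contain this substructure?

The pattern [NX3;H1]([#6])[#6] describes a trivalent nitrogen with one H, bonded to two carbons — a secondary amine.
The closest candidate here is a primary amino group (-NH2), but the nitrogen has H2 and only one carbon neighbour. No other fragment satisfies the full query, so there is no match.

No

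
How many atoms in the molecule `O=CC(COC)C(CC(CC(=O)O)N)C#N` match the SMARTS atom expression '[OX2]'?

2

The query [OX2] means: aliphatic oxygen with two total connections — ether, hydroxyl, or ester single-bond O.
Check the 16 heavy atoms by environment: 7× C (X4) → no; 2× O (X2) → match; 1× N (X3) → no; 2× C (X3) → no; 2× O (X1) → no; 1× C (X2) → no; 1× N (X1) → no.
That gives 2 matching atoms.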